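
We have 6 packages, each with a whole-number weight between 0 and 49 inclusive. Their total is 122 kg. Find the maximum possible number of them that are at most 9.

Suppose k of them are at most 9. Those contribute at most 9 each and the rest at most 49 each.
So the total is at most 9k + 49(6 − k) = 294 − 40k. This must still be ≥ 122, so k ≤ 4.
k = 4 is achieved by 4 values at 9 and 2 at 49, total 134; lower one of the 49's by 12 (still > 9) to reach 122.

4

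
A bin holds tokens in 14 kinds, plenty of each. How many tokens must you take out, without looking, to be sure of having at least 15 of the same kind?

197

In the worst case you draw 14 of each of the 14 kinds: 14 × 14 = 196.
One more forces 15 of some kind, so 196 + 1 = 197.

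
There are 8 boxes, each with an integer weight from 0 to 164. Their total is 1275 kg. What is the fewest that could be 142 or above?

If only k of them are at least 142, the other 8 − k are at most 141, so the total is at most k·164 + (8 − k)·141.
This must reach 1275, so k·164 + (8 − k)·141 ≥ 1275, giving k ≥ 7.
Exactly 7 works: 7 values at 164 and 1 at 141 total 1289; lower one of the high values by 14 (still ≥ 142) to hit 1275.

7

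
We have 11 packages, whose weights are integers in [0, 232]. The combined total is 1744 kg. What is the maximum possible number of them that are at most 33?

Each value at 33 or below falls at least 232 − 33 = 199 short of the ceiling 232.
The ceiling total is 11 × 232 = 2552, and we need 1744, so at most ⌊(2552 − 1744)/199⌋ = 4 can be that low.
k = 4 is achieved by 4 values at 33 and 7 at 232, total 1756; lower one of the 232's by 12 (still > 33) to reach 1744.

4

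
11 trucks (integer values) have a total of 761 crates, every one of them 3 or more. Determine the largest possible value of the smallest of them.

69

The 11 values sum to 761, so their minimum is at most ⌊761/11⌋ = 69.
Achievable: 9 of them at 69 and 2 at 70 total 761.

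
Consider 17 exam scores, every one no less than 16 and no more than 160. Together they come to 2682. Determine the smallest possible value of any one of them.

To make one score as small as possible, make the other 16 as large as possible.
The other 16 contribute at most 16 × 160 = 2560, leaving at least 2682 − 2560 = 122.
Since 122 ≥ 16, this is achievable: one at 122 and 16 at 160.

122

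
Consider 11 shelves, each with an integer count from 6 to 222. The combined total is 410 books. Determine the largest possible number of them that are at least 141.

2

With k values at 141 or above and the rest at least 6, the sum is at least 66 + 135k.
Since the sum is 410, we need 135k ≤ 344, i.e. k ≤ 2.
k = 2 is achieved by 2 values at 141 and 9 at 6, total 336; add 74 to one value (staying below 141) to reach 410.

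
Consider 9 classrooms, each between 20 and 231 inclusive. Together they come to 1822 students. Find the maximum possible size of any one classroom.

Maximizing one value means minimizing the remaining 8.
The other 8 contribute at least 8 × 20 = 160, leaving at most 1822 − 160 = 1662.
But each classroom is capped at 231, so the maximum is 231.
Achievable: one at 231 and the other 8 totalling 1591, which fits since 8 × 20 ≤ 1591 ≤ 8 × 231.

231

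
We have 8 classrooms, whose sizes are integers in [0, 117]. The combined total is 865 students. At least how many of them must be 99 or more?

Each value short of 99 is at most 98, costing at least 117 − 98 = 19 against the maximum total of 936.
We can afford to lose at most 936 − 865 = 71, so at most ⌊71/19⌋ = 3 fall short, and at least 5 are ≥ 99.
Exactly 5 works: 5 values at 117 and 3 at 98 total 879; lower one of the high values by 14 (still ≥ 99) to hit 865.

5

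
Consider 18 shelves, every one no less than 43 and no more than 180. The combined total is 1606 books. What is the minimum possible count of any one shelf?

To make one shelf as small as possible, make the other 17 as large as possible.
The other 17 can take up 17 × 180 = 3060 ≥ 1606 − 43, so one shelf can sit at its floor of 43.
Achievable: one at 43 and the other 17 totalling 1563, which fits since 17 × 43 ≤ 1563 ≤ 17 × 180.

43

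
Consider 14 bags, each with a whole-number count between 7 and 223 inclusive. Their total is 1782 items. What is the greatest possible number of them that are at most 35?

Suppose k of them are at most 35. Those contribute at most 35 each and the rest at most 223 each.
So the total is at most 35k + 223(14 − k) = 3122 − 188k. This must still be ≥ 1782, so k ≤ 7.
k = 7 is achieved by 7 values at 35 and 7 at 223, total 1806; lower one of the 223's by 24 (still > 35) to reach 1782.

7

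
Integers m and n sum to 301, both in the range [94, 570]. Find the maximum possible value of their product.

22650

For a fixed sum, the product mn is largest when m and n are as close as possible.
Taking m = 150 and n = 151 (both in [94, 570]) gives mn = 22650.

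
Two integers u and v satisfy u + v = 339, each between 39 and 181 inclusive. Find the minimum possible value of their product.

28598

Since u + v is fixed, pushing one of them to its bound minimizes the product.
The extreme feasible split is u = 158, v = 181, giving uv = 28598.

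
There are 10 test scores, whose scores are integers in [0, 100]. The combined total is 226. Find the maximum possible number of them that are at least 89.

Suppose k of them are at least 89. Those contribute at least 89 each and the other 10 − k at least 0 each.
So the total is at least 89k + 0(10 − k) = 0 + 89k. This must be ≤ 226, giving k ≤ 2.
k = 2 is achieved by 2 values at 89 and 8 at 0, total 178; add 48 to one value (staying below 89) to reach 226.

2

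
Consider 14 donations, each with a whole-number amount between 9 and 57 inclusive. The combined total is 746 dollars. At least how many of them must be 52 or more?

Suppose at most 14 − j of them reach 52; then j values are ≤ 51 and the rest ≤ 57.
The total is then ≤ 51·j + 57·(14 − j) = 798 − 6j. For this to be ≥ 746 we need j ≤ 8, so at least 14 − 8 = 6 must reach 52.
Exactly 6 works: 6 values at 57 and 8 at 51 total 750; lower one of the high values by 4 (still ≥ 52) to hit 746.

6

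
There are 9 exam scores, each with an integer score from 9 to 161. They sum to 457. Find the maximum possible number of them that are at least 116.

3

With k values at 116 or above and the rest at least 9, the sum is at least 81 + 107k.
Since the sum is 457, we need 107k ≤ 376, i.e. k ≤ 3.
k = 3 is achieved by 3 values at 116 and 6 at 9, total 402; add 55 to one value (staying below 116) to reach 457.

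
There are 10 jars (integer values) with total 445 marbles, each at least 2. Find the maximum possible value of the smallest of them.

44

The 10 values sum to 445, so their minimum is at most ⌊445/10⌋ = 44.
Equality holds with 5 values of 44 and 5 values of 45.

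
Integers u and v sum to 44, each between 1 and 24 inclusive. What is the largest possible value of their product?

484

For a fixed sum, the product uv is largest when u and v are as close as possible.
Taking u = 22 and v = 22 (both in [1, 24]) gives uv = 484.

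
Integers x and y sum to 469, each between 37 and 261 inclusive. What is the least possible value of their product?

For a fixed sum, xy is smallest when x and y are as far apart as possible.
The extreme feasible split is x = 208, y = 261, giving xy = 54288.

54288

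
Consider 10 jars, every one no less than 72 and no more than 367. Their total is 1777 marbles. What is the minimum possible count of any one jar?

72

Minimizing one value means maximizing the remaining 9.
The other 9 can take up 9 × 367 = 3303 ≥ 1777 − 72, so one jar can sit at its floor of 72.
Achievable: one at 72 and the other 9 totalling 1705, which fits since 9 × 72 ≤ 1705 ≤ 9 × 367.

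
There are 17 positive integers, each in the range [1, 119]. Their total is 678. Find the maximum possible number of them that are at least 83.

If k of the values are ≥ 83, the total is ≥ 83k + 1(17 − k).
Setting 83k + 1(17 − k) ≤ 678 gives 82k ≤ 661, so k ≤ 8.
k = 8 is achieved by 8 values at 83 and 9 at 1, total 673; add 5 to one value (staying below 83) to reach 678.

8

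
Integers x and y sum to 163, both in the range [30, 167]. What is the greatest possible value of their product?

For a fixed sum, the product xy is largest when x and y are as close as possible.
Taking x = 81 and y = 82 (both in [30, 167]) gives xy = 6642.

6642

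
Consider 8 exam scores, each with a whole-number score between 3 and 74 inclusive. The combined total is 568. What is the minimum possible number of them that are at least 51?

7

If only k of them are at least 51, the other 8 − k are at most 50, so the total is at most k·74 + (8 − k)·50.
This must reach 568, so k·74 + (8 − k)·50 ≥ 568, giving k ≥ 7.
Exactly 7 works: 7 values at 74 and 1 at 50 total 568.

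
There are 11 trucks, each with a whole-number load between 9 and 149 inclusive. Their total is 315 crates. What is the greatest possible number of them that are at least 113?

2

Suppose k of them are at least 113. Those contribute at least 113 each and the other 11 − k at least 9 each.
So the total is at least 113k + 9(11 − k) = 99 + 104k. This must be ≤ 315, giving k ≤ 2.
k = 2 is achieved by 2 values at 113 and 9 at 9, total 307; add 8 to one value (staying below 113) to reach 315.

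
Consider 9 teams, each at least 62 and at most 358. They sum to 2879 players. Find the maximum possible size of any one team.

To make one team as large as possible, make the other 8 as small as possible.
The other 8 contribute at least 8 × 62 = 496, leaving at most 2879 − 496 = 2383.
But each team is capped at 358, so the maximum is 358.
Achievable: one at 358 and the other 8 totalling 2521, which fits since 8 × 62 ≤ 2521 ≤ 8 × 358.

358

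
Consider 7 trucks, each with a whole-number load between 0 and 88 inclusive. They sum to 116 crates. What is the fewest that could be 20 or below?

Each value above 20 is at least 21, contributing at least 21 − 0 = 21 above the floor 0.
The sum exceeds the floor total 0 by 116, so at most ⌊116/21⌋ = 5 exceed 20, and at least 2 are ≤ 20.
Exactly 2 works: 2 values at 0 and 5 at 21 total 105; raise one of the low values by 11 (still ≤ 20) to hit 116.

2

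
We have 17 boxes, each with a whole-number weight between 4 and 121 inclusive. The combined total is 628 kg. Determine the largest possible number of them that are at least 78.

7

With k values at 78 or above and the rest at least 4, the sum is at least 68 + 74k.
Since the sum is 628, we need 74k ≤ 560, i.e. k ≤ 7.
k = 7 is achieved by 7 values at 78 and 10 at 4, total 586; add 42 to one value (staying below 78) to reach 628.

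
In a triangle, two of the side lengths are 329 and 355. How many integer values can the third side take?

657

The triangle inequality gives |329 − 355| < c < 329 + 355, i.e. 26 < c < 684.
So c can be any integer from 27 to 683: 657 values.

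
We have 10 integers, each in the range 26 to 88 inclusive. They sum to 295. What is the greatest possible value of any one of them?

Maximizing one value means minimizing the remaining 9.
The other 9 contribute at least 9 × 26 = 234, leaving at most 295 − 234 = 61.
Since 61 ≤ 88, this is achievable: one at 61 and 9 at 26.

61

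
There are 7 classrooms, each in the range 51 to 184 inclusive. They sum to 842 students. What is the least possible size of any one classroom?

Minimizing one value means maximizing the remaining 6.
The other 6 can take up 6 × 184 = 1104 ≥ 842 − 51, so one classroom can sit at its floor of 51.
Achievable: one at 51 and the other 6 totalling 791, which fits since 6 × 51 ≤ 791 ≤ 6 × 184.

51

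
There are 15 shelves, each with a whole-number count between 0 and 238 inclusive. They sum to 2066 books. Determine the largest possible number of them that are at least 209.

If k of the values are ≥ 209, the total is ≥ 209k + 0(15 − k).
Setting 209k + 0(15 − k) ≤ 2066 gives 209k ≤ 2066, so k ≤ 9.
k = 9 is achieved by 9 values at 209 and 6 at 0, total 1881; add 185 to one value (staying below 209) to reach 2066.

9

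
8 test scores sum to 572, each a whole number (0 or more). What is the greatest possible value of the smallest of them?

71

The average is 572/8 < 72, so some value is ≤ 71.
Equality holds with 4 values of 71 and 4 values of 72.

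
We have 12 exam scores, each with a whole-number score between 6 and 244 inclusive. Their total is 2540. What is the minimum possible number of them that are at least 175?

If only k of them are at least 175, the other 12 − k are at most 174, so the total is at most k·244 + (12 − k)·174.
This must reach 2540, so k·244 + (12 − k)·174 ≥ 2540, giving k ≥ 7.
Exactly 7 works: 7 values at 244 and 5 at 174 total 2578; lower one of the high values by 38 (still ≥ 175) to hit 2540.

7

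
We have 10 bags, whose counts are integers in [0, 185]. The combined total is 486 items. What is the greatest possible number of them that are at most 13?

Each value at 13 or below falls at least 185 − 13 = 172 short of the ceiling 185.
The ceiling total is 10 × 185 = 1850, and we need 486, so at most ⌊(1850 − 486)/172⌋ = 7 can be that low.
k = 7 is achieved by 7 values at 13 and 3 at 185, total 646; lower one of the 185's by 160 (still > 13) to reach 486.

7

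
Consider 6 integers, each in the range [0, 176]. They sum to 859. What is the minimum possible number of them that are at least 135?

If only k of them are at least 135, the other 6 − k are at most 134, so the total is at most k·176 + (6 − k)·134.
This must reach 859, so k·176 + (6 − k)·134 ≥ 859, giving k ≥ 2.
Exactly 2 works: 2 values at 176 and 4 at 134 total 888; lower one of the high values by 29 (still ≥ 135) to hit 859.

2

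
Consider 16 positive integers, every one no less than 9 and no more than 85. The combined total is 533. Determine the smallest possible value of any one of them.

9

Minimizing one value means maximizing the remaining 15.
The other 15 can take up 15 × 85 = 1275 ≥ 533 − 9, so one integer can sit at its floor of 9.
Achievable: one at 9 and the other 15 totalling 524, which fits since 15 × 9 ≤ 524 ≤ 15 × 85.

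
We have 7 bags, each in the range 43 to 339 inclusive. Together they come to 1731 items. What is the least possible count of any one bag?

43

Minimizing one value means maximizing the remaining 6.
The other 6 can take up 6 × 339 = 2034 ≥ 1731 − 43, so one bag can sit at its floor of 43.
Achievable: one at 43 and the other 6 totalling 1688, which fits since 6 × 43 ≤ 1688 ≤ 6 × 339.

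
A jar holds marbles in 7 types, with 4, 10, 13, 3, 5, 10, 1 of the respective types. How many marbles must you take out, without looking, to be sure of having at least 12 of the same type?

In the worst case you take as many as possible of each type without reaching 12: 4 + 10 + 11 + 3 + 5 + 10 + 1 = 44.
The next one must give 12 of some type, so 44 + 1 = 45.

45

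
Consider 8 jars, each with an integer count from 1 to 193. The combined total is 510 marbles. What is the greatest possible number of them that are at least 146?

Suppose k of them are at least 146. Those contribute at least 146 each and the other 8 − k at least 1 each.
So the total is at least 146k + 1(8 − k) = 8 + 145k. This must be ≤ 510, giving k ≤ 3.
k = 3 is achieved by 3 values at 146 and 5 at 1, total 443; add 67 to one value (staying below 146) to reach 510.

3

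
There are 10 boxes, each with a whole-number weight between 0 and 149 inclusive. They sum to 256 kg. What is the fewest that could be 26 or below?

Each value above 26 is at least 27, contributing at least 27 − 0 = 27 above the floor 0.
The sum exceeds the floor total 0 by 256, so at most ⌊256/27⌋ = 9 exceed 26, and at least 1 are ≤ 26.
Exactly 1 works: 1 value at 0 and 9 at 27 total 243; raise one of the low values by 13 (still ≤ 26) to hit 256.

1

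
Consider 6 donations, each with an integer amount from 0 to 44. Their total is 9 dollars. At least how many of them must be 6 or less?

5

Each value above 6 is at least 7, contributing at least 7 − 0 = 7 above the floor 0.
The sum exceeds the floor total 0 by 9, so at most ⌊9/7⌋ = 1 exceed 6, and at least 5 are ≤ 6.
Exactly 5 works: 5 values at 0 and 1 at 7 total 7; raise one of the low values by 2 (still ≤ 6) to hit 9.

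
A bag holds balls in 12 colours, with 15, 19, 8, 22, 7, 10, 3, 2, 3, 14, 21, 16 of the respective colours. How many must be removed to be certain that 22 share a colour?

In the worst case you take as many as possible of each colour without reaching 22: 15 + 19 + 8 + 21 + 7 + 10 + 3 + 2 + 3 + 14 + 21 + 16 = 139.
The next one must give 22 of some colour, so 139 + 1 = 140.

140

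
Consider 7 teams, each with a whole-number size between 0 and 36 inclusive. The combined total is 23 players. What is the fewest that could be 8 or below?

If only k of them are at most 8, the other 7 − k are at least 9, so the total is at least (7 − k)·9 + k·0.
This is ≤ 23, so (7 − k)·9 + 0k ≤ 23, which gives k ≥ 5.
Exactly 5 works: 5 values at 0 and 2 at 9 total 18; raise one of the low values by 5 (still ≤ 8) to hit 23.

5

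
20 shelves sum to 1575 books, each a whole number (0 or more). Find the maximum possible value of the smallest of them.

The 20 values sum to 1575, so their minimum is at most ⌊1575/20⌋ = 78.
Equality holds with 5 values of 78 and 15 values of 79.

78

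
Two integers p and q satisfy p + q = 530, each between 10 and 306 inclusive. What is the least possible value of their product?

68544

pq = p(530 − p) is concave in p, so over [224, 306] it is minimized at an endpoint.
The extreme feasible split is p = 224, q = 306, giving pq = 68544.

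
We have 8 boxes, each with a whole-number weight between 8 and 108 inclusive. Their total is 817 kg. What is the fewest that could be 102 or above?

2

If only k of them are at least 102, the other 8 − k are at most 101, so the total is at most k·108 + (8 − k)·101.
This must reach 817, so k·108 + (8 − k)·101 ≥ 817, giving k ≥ 2.
Exactly 2 works: 2 values at 108 and 6 at 101 total 822; lower one of the high values by 5 (still ≥ 102) to hit 817.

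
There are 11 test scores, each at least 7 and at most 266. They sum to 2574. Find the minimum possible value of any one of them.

Minimizing one value means maximizing the remaining 10.
The other 10 can take up 10 × 266 = 2660 ≥ 2574 − 7, so one score can sit at its floor of 7.
Achievable: one at 7 and the other 10 totalling 2567, which fits since 10 × 7 ≤ 2567 ≤ 10 × 266.

7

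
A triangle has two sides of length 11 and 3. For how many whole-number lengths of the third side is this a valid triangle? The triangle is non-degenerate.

5

The triangle inequality gives |11 − 3| < c < 11 + 3, i.e. 8 < c < 14.
So c can be any integer from 9 to 13: 5 values.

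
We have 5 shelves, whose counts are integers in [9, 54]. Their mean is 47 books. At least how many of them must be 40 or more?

3

The total is 5 × 47 = 235.
Each value short of 40 is at most 39, costing at least 54 − 39 = 15 against the maximum total of 270.
We can afford to lose at most 270 − 235 = 35, so at most ⌊35/15⌋ = 2 fall short, and at least 3 are ≥ 40.
Exactly 3 works: 3 values at 54 and 2 at 39 total 240; lower one of the high values by 5 (still ≥ 40) to hit 235.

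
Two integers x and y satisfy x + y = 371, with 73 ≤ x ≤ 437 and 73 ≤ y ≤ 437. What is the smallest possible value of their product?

For a fixed sum, xy is smallest when x and y are as far apart as possible.
At the endpoint x = 73, y = 371 − 73 = 298, so xy = 73 × 298 = 21754.

21754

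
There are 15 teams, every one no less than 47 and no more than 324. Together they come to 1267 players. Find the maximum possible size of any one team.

Maximizing one value means minimizing the remaining 14.
The other 14 contribute at least 14 × 47 = 658, leaving at most 1267 − 658 = 609.
But each team is capped at 324, so the maximum is 324.
Achievable: one at 324 and the other 14 totalling 943, which fits since 14 × 47 ≤ 943 ≤ 14 × 324.

324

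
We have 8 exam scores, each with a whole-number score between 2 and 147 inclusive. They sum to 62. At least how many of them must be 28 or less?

Each value above 28 is at least 29, contributing at least 29 − 2 = 27 above the floor 2.
The sum exceeds the floor total 16 by 46, so at most ⌊46/27⌋ = 1 exceed 28, and at least 7 are ≤ 28.
Exactly 7 works: 7 values at 2 and 1 at 29 total 43; raise one of the low values by 19 (still ≤ 28) to hit 62.

7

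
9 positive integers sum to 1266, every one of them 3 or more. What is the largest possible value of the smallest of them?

If every one of the 9 were at least 141, the total would be at least 9 × 141 = 1269 > 1266.
Achievable: 3 of them at 140 and 6 at 141 total 1266.

140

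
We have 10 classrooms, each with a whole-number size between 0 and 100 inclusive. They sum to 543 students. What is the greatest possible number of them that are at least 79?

6

If k of the values are ≥ 79, the total is ≥ 79k + 0(10 − k).
Setting 79k + 0(10 − k) ≤ 543 gives 79k ≤ 543, so k ≤ 6.
k = 6 is achieved by 6 values at 79 and 4 at 0, total 474; add 69 to one value (staying below 79) to reach 543.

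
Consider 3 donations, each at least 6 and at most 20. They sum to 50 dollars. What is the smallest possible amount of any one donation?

10

To make one donation as small as possible, make the other 2 as large as possible.
The other 2 contribute at most 2 × 20 = 40, leaving at least 50 − 40 = 10.
Since 10 ≥ 6, this is achievable: one at 10 and 2 at 20.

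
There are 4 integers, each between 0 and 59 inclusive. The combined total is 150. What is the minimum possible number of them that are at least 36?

1

Each value short of 36 is at most 35, costing at least 59 − 35 = 24 against the maximum total of 236.
We can afford to lose at most 236 − 150 = 86, so at most ⌊86/24⌋ = 3 fall short, and at least 1 are ≥ 36.
Exactly 1 works: 1 value at 59 and 3 at 35 total 164; lower one of the high values by 14 (still ≥ 36) to hit 150.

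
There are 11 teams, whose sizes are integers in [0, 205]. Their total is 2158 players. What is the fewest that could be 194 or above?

Suppose at most 11 − j of them reach 194; then j values are ≤ 193 and the rest ≤ 205.
The total is then ≤ 193·j + 205·(11 − j) = 2255 − 12j. For this to be ≥ 2158 we need j ≤ 8, so at least 11 − 8 = 3 must reach 194.
Exactly 3 works: 3 values at 205 and 8 at 193 total 2159; lower one of the high values by 1 (still ≥ 194) to hit 2158.

3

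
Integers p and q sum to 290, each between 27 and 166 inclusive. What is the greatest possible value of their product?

pq = p(290 − p) is maximized when p is as near 290/2 as the bounds allow.
Taking p = 145 and q = 145 (both in [27, 166]) gives pq = 21025.

21025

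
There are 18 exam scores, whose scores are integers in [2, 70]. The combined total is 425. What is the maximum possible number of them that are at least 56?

If k of the values are ≥ 56, the total is ≥ 56k + 2(18 − k).
Setting 56k + 2(18 − k) ≤ 425 gives 54k ≤ 389, so k ≤ 7.
k = 7 is achieved by 7 values at 56 and 11 at 2, total 414; add 11 to one value (staying below 56) to reach 425.

7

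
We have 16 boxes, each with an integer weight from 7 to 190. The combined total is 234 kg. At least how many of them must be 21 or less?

If only k of them are at most 21, the other 16 − k are at least 22, so the total is at least (16 − k)·22 + k·7.
This is ≤ 234, so (16 − k)·22 + 7k ≤ 234, which gives k ≥ 8.
Exactly 8 works: 8 values at 7 and 8 at 22 total 232; raise one of the low values by 2 (still ≤ 21) to hit 234.

8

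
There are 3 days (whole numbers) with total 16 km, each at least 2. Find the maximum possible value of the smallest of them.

5

If every one of the 3 were at least 6, the total would be at least 3 × 6 = 18 > 16.
Achievable: 2 of them at 5 and 1 at 6 total 16.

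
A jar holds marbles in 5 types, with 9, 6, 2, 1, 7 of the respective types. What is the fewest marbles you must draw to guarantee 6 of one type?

In the worst case you take as many as possible of each type without reaching 6: 5 + 5 + 2 + 1 + 5 = 18.
The next one must give 6 of some type, so 18 + 1 = 19.

19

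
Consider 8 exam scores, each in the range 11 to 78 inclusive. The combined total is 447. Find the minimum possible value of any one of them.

Minimizing one value means maximizing the remaining 7.
The other 7 can take up 7 × 78 = 546 ≥ 447 − 11, so one score can sit at its floor of 11.
Achievable: one at 11 and the other 7 totalling 436, which fits since 7 × 11 ≤ 436 ≤ 7 × 78.

11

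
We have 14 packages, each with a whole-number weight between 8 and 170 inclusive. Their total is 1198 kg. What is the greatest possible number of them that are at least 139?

If k of the values are ≥ 139, the total is ≥ 139k + 8(14 − k).
Setting 139k + 8(14 − k) ≤ 1198 gives 131k ≤ 1086, so k ≤ 8.
k = 8 is achieved by 8 values at 139 and 6 at 8, total 1160; add 38 to one value (staying below 139) to reach 1198.

8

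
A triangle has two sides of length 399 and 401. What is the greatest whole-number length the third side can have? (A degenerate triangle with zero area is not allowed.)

799

The third side must be less than 399 + 401 = 800.
The largest integer below 800 is 799.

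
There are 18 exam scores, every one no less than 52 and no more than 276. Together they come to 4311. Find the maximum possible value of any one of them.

276

Maximizing one value means minimizing the remaining 17.
The other 17 contribute at least 17 × 52 = 884, leaving at most 4311 − 884 = 3427.
But each score is capped at 276, so the maximum is 276.
Achievable: one at 276 and the other 17 totalling 4035, which fits since 17 × 52 ≤ 4035 ≤ 17 × 276.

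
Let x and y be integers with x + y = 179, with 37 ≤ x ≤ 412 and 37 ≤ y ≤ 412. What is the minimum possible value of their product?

xy = x(179 − x) is concave in x, so over [37, 142] it is minimized at an endpoint.
The extreme feasible split is x = 37, y = 142, giving xy = 5254.

5254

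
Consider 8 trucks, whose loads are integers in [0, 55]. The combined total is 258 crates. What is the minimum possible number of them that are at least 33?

If only k of them are at least 33, the other 8 − k are at most 32, so the total is at most k·55 + (8 − k)·32.
This must reach 258, so k·55 + (8 − k)·32 ≥ 258, giving k ≥ 1.
Exactly 1 works: 1 value at 55 and 7 at 32 total 279; lower one of the high values by 21 (still ≥ 33) to hit 258.

1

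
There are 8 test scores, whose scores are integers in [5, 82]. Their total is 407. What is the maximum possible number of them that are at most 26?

Each value at 26 or below falls at least 82 − 26 = 56 short of the ceiling 82.
The ceiling total is 8 × 82 = 656, and we need 407, so at most ⌊(656 − 407)/56⌋ = 4 can be that low.
k = 4 is achieved by 4 values at 26 and 4 at 82, total 432; lower one of the 82's by 25 (still > 26) to reach 407.

4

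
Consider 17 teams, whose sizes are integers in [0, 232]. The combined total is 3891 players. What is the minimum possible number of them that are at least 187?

16

Suppose at most 17 − j of them reach 187; then j values are ≤ 186 and the rest ≤ 232.
The total is then ≤ 186·j + 232·(17 − j) = 3944 − 46j. For this to be ≥ 3891 we need j ≤ 1, so at least 17 − 1 = 16 must reach 187.
Exactly 16 works: 16 values at 232 and 1 at 186 total 3898; lower one of the high values by 7 (still ≥ 187) to hit 3891.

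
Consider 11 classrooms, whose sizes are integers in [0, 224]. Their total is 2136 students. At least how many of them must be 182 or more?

Suppose at most 11 − j of them reach 182; then j values are ≤ 181 and the rest ≤ 224.
The total is then ≤ 181·j + 224·(11 − j) = 2464 − 43j. For this to be ≥ 2136 we need j ≤ 7, so at least 11 − 7 = 4 must reach 182.
Exactly 4 works: 4 values at 224 and 7 at 181 total 2163; lower one of the high values by 27 (still ≥ 182) to hit 2136.

4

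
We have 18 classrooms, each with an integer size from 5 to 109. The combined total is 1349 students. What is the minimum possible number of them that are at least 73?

Suppose at most 18 − j of them reach 73; then j values are ≤ 72 and the rest ≤ 109.
The total is then ≤ 72·j + 109·(18 − j) = 1962 − 37j. For this to be ≥ 1349 we need j ≤ 16, so at least 18 − 16 = 2 must reach 73.
Exactly 2 works: 2 values at 109 and 16 at 72 total 1370; lower one of the high values by 21 (still ≥ 73) to hit 1349.

2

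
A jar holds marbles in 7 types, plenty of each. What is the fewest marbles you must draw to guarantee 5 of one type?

You could draw 4 of every type without reaching 5 of any — 28 in all.
One more forces 5 of some type, so 28 + 1 = 29.

29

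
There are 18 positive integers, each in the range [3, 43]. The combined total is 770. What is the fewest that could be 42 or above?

If only k of them are at least 42, the other 18 − k are at most 41, so the total is at most k·43 + (18 − k)·41.
This must reach 770, so k·43 + (18 − k)·41 ≥ 770, giving k ≥ 16.
Exactly 16 works: 16 values at 43 and 2 at 41 total 770.

16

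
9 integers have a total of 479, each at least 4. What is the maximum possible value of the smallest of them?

If every one of the 9 were at least 54, the total would be at least 9 × 54 = 486 > 479.
Achievable: 7 of them at 53 and 2 at 54 total 479.

53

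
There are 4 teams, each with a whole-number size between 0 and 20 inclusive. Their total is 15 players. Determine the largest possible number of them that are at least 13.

1

With k values at 13 or above and the rest at least 0, the sum is at least 0 + 13k.
Since the sum is 15, we need 13k ≤ 15, i.e. k ≤ 1.
k = 1 is achieved by 1 value at 13 and 3 at 0, total 13; add 2 to one value (staying below 13) to reach 15.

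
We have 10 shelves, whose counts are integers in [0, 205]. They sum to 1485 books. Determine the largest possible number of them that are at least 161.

9

If k of the values are ≥ 161, the total is ≥ 161k + 0(10 − k).
Setting 161k + 0(10 − k) ≤ 1485 gives 161k ≤ 1485, so k ≤ 9.
k = 9 is achieved by 9 values at 161 and 1 at 0, total 1449; add 36 to one value (staying below 161) to reach 1485.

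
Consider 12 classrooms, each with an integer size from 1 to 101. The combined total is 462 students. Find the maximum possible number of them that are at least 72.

Suppose k of them are at least 72. Those contribute at least 72 each and the other 12 − k at least 1 each.
So the total is at least 72k + 1(12 − k) = 12 + 71k. This must be ≤ 462, giving k ≤ 6.
k = 6 is achieved by 6 values at 72 and 6 at 1, total 438; add 24 to one value (staying below 72) to reach 462.

6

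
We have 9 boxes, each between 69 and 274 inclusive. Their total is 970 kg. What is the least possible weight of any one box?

Minimizing one value means maximizing the remaining 8.
The other 8 can take up 8 × 274 = 2192 ≥ 970 − 69, so one box can sit at its floor of 69.
Achievable: one at 69 and the other 8 totalling 901, which fits since 8 × 69 ≤ 901 ≤ 8 × 274.

69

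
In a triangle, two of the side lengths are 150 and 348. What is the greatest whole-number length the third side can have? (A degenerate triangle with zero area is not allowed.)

The third side must be less than 150 + 348 = 498.
The largest integer below 498 is 497.

497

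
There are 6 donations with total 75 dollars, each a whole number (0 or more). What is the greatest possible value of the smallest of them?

12

If every one of the 6 were at least 13, the total would be at least 6 × 13 = 78 > 75.
Achievable: 3 of them at 12 and 3 at 13 total 75.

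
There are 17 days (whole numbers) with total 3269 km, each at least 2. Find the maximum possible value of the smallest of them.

If every one of the 17 were at least 193, the total would be at least 17 × 193 = 3281 > 3269.
Equality holds with 12 values of 192 and 5 values of 193.

192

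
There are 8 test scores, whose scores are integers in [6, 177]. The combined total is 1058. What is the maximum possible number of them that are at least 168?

If k of the values are ≥ 168, the total is ≥ 168k + 6(8 − k).
Setting 168k + 6(8 − k) ≤ 1058 gives 162k ≤ 1010, so k ≤ 6.
k = 6 is achieved by 6 values at 168 and 2 at 6, total 1020; add 38 to one value (staying below 168) to reach 1058.

6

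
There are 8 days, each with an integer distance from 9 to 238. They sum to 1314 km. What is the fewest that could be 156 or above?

Each value short of 156 is at most 155, costing at least 238 − 155 = 83 against the maximum total of 1904.
We can afford to lose at most 1904 − 1314 = 590, so at most ⌊590/83⌋ = 7 fall short, and at least 1 are ≥ 156.
Exactly 1 works: 1 value at 238 and 7 at 155 total 1323; lower one of the high values by 9 (still ≥ 156) to hit 1314.

1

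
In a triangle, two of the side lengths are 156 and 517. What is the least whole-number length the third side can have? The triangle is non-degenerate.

The third side must exceed |156 − 517| = 361.
The smallest integer above 361 is 362.

362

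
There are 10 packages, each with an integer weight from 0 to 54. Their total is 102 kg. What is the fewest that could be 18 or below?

Let j be the number exceeding 18. Then the total is ≥ 19·j + 0·(10 − j) = 0 + 19j.
So 19j ≤ 102 and j ≤ 5; hence at least 10 − 5 = 5 are ≤ 18.
Exactly 5 works: 5 values at 0 and 5 at 19 total 95; raise one of the low values by 7 (still ≤ 18) to hit 102.

5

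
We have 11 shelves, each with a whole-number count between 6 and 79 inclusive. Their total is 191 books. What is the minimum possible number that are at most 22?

Each value above 22 is at least 23, contributing at least 23 − 6 = 17 above the floor 6.
The sum exceeds the floor total 66 by 125, so at most ⌊125/17⌋ = 7 exceed 22, and at least 4 are ≤ 22.
Exactly 4 works: 4 values at 6 and 7 at 23 total 185; raise one of the low values by 6 (still ≤ 22) to hit 191.

4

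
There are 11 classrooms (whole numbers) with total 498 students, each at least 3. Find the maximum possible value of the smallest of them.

45

The average is 498/11 < 46, so some value is ≤ 45.
Equality holds with 8 values of 45 and 3 values of 46.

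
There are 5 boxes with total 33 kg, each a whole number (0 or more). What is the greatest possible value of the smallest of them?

The 5 values sum to 33, so their minimum is at most ⌊33/5⌋ = 6.
Achievable: 2 of them at 6 and 3 at 7 total 33.

6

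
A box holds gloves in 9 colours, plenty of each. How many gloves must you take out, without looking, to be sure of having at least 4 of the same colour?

28

In the worst case you draw 3 of each of the 9 colours: 9 × 3 = 27.
One more forces 4 of some colour, so 27 + 1 = 28.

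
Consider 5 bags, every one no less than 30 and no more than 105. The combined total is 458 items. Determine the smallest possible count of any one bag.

Minimizing one value means maximizing the remaining 4.
The other 4 contribute at most 4 × 105 = 420, leaving at least 458 − 420 = 38.
Since 38 ≥ 30, this is achievable: one at 38 and 4 at 105.

38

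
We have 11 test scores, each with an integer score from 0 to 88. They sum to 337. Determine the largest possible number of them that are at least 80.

4

If k of the values are ≥ 80, the total is ≥ 80k + 0(11 − k).
Setting 80k + 0(11 − k) ≤ 337 gives 80k ≤ 337, so k ≤ 4.
k = 4 is achieved by 4 values at 80 and 7 at 0, total 320; add 17 to one value (staying below 80) to reach 337.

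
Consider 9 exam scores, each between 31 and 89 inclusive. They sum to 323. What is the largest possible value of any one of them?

Maximizing one value means minimizing the remaining 8.
The other 8 contribute at least 8 × 31 = 248, leaving at most 323 − 248 = 75.
Since 75 ≤ 89, this is achievable: one at 75 and 8 at 31.

75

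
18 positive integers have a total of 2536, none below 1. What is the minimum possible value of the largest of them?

The 18 values sum to 2536, so their maximum is at least ⌈2536/18⌉ = 141.
Equality holds with 16 values of 141 and 2 values of 140.

141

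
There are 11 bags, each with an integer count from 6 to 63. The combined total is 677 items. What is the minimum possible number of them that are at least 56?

9

Suppose at most 11 − j of them reach 56; then j values are ≤ 55 and the rest ≤ 63.
The total is then ≤ 55·j + 63·(11 − j) = 693 − 8j. For this to be ≥ 677 we need j ≤ 2, so at least 11 − 2 = 9 must reach 56.
Exactly 9 works: 9 values at 63 and 2 at 55 total 677.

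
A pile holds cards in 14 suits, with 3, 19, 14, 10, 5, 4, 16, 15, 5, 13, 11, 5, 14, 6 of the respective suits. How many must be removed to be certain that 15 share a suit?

In the worst case you take as many as possible of each suit without reaching 15: 3 + 14 + 14 + 10 + 5 + 4 + 14 + 14 + 5 + 13 + 11 + 5 + 14 + 6 = 132.
The next one must give 15 of some suit, so 132 + 1 = 133.

133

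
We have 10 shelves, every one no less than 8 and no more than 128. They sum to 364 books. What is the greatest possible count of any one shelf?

128

Maximizing one value means minimizing the remaining 9.
The other 9 contribute at least 9 × 8 = 72, leaving at most 364 − 72 = 292.
But each shelf is capped at 128, so the maximum is 128.
Achievable: one at 128 and the other 9 totalling 236, which fits since 9 × 8 ≤ 236 ≤ 9 × 128.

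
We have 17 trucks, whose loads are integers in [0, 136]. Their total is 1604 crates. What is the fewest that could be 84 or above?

4

Suppose at most 17 − j of them reach 84; then j values are ≤ 83 and the rest ≤ 136.
The total is then ≤ 83·j + 136·(17 − j) = 2312 − 53j. For this to be ≥ 1604 we need j ≤ 13, so at least 17 − 13 = 4 must reach 84.
Exactly 4 works: 4 values at 136 and 13 at 83 total 1623; lower one of the high values by 19 (still ≥ 84) to hit 1604.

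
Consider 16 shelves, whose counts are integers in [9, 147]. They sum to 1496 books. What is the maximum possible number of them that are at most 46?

8

Suppose k of them are at most 46. Those contribute at most 46 each and the rest at most 147 each.
So the total is at most 46k + 147(16 − k) = 2352 − 101k. This must still be ≥ 1496, so k ≤ 8.
k = 8 is achieved by 8 values at 46 and 8 at 147, total 1544; lower one of the 147's by 48 (still > 46) to reach 1496.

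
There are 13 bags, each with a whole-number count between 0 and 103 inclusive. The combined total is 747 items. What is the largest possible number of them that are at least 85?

With k values at 85 or above and the rest at least 0, the sum is at least 0 + 85k.
Since the sum is 747, we need 85k ≤ 747, i.e. k ≤ 8.
k = 8 is achieved by 8 values at 85 and 5 at 0, total 680; add 67 to one value (staying below 85) to reach 747.

8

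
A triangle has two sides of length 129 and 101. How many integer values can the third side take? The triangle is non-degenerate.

The triangle inequality gives |129 − 101| < c < 129 + 101, i.e. 28 < c < 230.
So c can be any integer from 29 to 229: 201 values.

201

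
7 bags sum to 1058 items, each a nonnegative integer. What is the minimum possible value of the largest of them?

152

If every one of the 7 were at most 151, the total would be at most 7 × 151 = 1057 < 1058.
Achievable: 1 of them at 152 and 6 at 151 total 1058.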